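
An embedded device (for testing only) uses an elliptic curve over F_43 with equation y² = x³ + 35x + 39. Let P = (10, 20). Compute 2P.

tangent at (10, 20): λ = (3·10² + 35)/(2·20) ≡ 34/40. 40⁻¹ ≡ 14 (mod 43) since 40·14 = 560 ≡ 1, so λ ≡ 34·14 ≡ 3.
  x = λ² - 10 - 10 = 9 - 20 ≡ 32; y = λ·(10 - 32) - 20 ≡ 0. → (32, 0)

(32, 0)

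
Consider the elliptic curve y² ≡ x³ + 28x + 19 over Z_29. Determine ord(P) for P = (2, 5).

9

2P: tangent at (2, 5): λ = (3·2² + 28)/(2·5) ≡ 11/10. 10⁻¹ ≡ 3 (mod 29), so λ ≡ 11·3 ≡ 4.
  x = λ² - 2 - 2 = 16 - 4 ≡ 12; y = λ·(2 - 12) - 5 ≡ 13. → (12, 13)
3P: (12, 13) + (2, 5). λ = (5 - 13)/(2 - 12) ≡ 21/19 mod 29. 19⁻¹ ≡ 26 (mod 29) since 19·26 = 494 ≡ 1, so λ ≡ 24.
  x = λ² - 12 - 2 = 576 - 14 ≡ 11; y = λ·(12 - 11) - 13 ≡ 11. → (11, 11)
4P: (11, 11) + (2, 5). λ = (5 - 11)/(2 - 11) ≡ 23/20 mod 29. 20⁻¹ ≡ 16 (mod 29) since 20·16 = 320 ≡ 1, so λ ≡ 20.
  x = λ² - 11 - 2 = 400 - 13 ≡ 10; y = λ·(11 - 10) - 11 ≡ 9. → (10, 9)
5P: (10, 9) + (2, 5). λ = (5 - 9)/(2 - 10) ≡ 25/21 mod 29. 21⁻¹ ≡ 18 (mod 29), so λ ≡ 15.
  x = λ² - 10 - 2 = 225 - 12 ≡ 10; y = λ·(10 - 10) - 9 ≡ 20. → (10, 20)
6P: (10, 20) + (2, 5). λ = (5 - 20)/(2 - 10) ≡ 14/21 mod 29. 21⁻¹ ≡ 18 (mod 29) since 21·18 = 378 ≡ 1, so λ ≡ 20.
  x = λ² - 10 - 2 = 400 - 12 ≡ 11; y = λ·(10 - 11) - 20 ≡ 18. → (11, 18)
7P: (11, 18) + (2, 5). λ = (5 - 18)/(2 - 11) ≡ 16/20 mod 29. 20⁻¹ ≡ 16 (mod 29) since 20·16 = 320 ≡ 1, so λ ≡ 24.
  x = λ² - 11 - 2 = 576 - 13 ≡ 12; y = λ·(11 - 12) - 18 ≡ 16. → (12, 16)
8P: (12, 16) + (2, 5). λ = (5 - 16)/(2 - 12) ≡ 18/19 mod 29. 19⁻¹ ≡ 26 (mod 29), so λ ≡ 4.
  x = λ² - 12 - 2 = 16 - 14 ≡ 2; y = λ·(12 - 2) - 16 ≡ 24. → (2, 24)
9P: (2, 24) + (2, 5): same x and y₁ ≡ -y₂, so the sum is O.
9P = O, so the order is 9.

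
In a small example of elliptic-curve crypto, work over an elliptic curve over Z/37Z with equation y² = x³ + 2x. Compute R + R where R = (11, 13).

tangent at (11, 13): λ = (3·11² + 2)/(2·13) ≡ 32/26. 26⁻¹ ≡ 10 (mod 37) since 26·10 = 260 ≡ 1, so λ ≡ 32·10 ≡ 24.
  x = λ² - 11 - 11 = 576 - 22 ≡ 36; y = λ·(11 - 36) - 13 ≡ 16. → (36, 16)

(36, 16)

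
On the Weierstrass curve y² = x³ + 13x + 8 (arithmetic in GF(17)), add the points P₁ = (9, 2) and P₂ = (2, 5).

(9, 2) + (2, 5). λ = (5 - 2)/(2 - 9) ≡ 3/10 mod 17. 10⁻¹ ≡ 12 (mod 17), so λ ≡ 2.
  x = λ² - 9 - 2 = 4 - 11 ≡ 10; y = λ·(9 - 10) - 2 ≡ 13. → (10, 13)

(10, 13)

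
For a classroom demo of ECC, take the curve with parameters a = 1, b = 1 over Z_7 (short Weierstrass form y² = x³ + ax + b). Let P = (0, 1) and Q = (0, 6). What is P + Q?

O

The two points share x = 0 and their y-coordinates satisfy 1 + 6 ≡ 0 (mod 7), so they are inverses. Their sum is the point at infinity.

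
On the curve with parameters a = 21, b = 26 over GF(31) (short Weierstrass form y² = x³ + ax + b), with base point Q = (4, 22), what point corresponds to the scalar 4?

Repeated addition: build up to 4Q.
2Q: tangent at (4, 22): λ = (3·4² + 21)/(2·22) ≡ 7/13. 13⁻¹ ≡ 12 (mod 31) since 13·12 = 156 ≡ 1, so λ ≡ 7·12 ≡ 22.
  x = λ² - 4 - 4 = 484 - 8 ≡ 11; y = λ·(4 - 11) - 22 ≡ 10. → (11, 10)
3Q: (11, 10) + (4, 22). λ = (22 - 10)/(4 - 11) ≡ 12/24 mod 31. 24⁻¹ ≡ 22 (mod 31) since 24·22 = 528 ≡ 1, so λ ≡ 16.
  x = λ² - 11 - 4 = 256 - 15 ≡ 24; y = λ·(11 - 24) - 10 ≡ 30. → (24, 30)
4Q: (24, 30) + (4, 22). λ = (22 - 30)/(4 - 24) ≡ 23/11 mod 31. 11⁻¹ ≡ 17 (mod 31), so λ ≡ 19.
  x = λ² - 24 - 4 = 361 - 28 ≡ 23; y = λ·(24 - 23) - 30 ≡ 20. → (23, 20)

(23, 20)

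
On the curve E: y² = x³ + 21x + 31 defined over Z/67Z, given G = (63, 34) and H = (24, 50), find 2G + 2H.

(66, 64)

First 2G:
Repeated addition: build up to 2G.
2G: tangent at (63, 34): λ = (3·63² + 21)/(2·34) ≡ 2/1. 1⁻¹ ≡ 1 (mod 67) since 1·1 = 1 ≡ 1, so λ ≡ 2·1 ≡ 2.
  x = λ² - 63 - 63 = 4 - 126 ≡ 12; y = λ·(63 - 12) - 34 ≡ 1. → (12, 1)
2G = (12, 1).
Next 2H:
Repeated addition: build up to 2H.
2H: tangent at (24, 50): λ = (3·24² + 21)/(2·50) ≡ 7/33. 33⁻¹ ≡ 65 (mod 67), so λ ≡ 7·65 ≡ 53.
  x = λ² - 24 - 24 = 2809 - 48 ≡ 14; y = λ·(24 - 14) - 50 ≡ 11. → (14, 11)
2H = (14, 11).
Finally 2G + 2H:
(12, 1) + (14, 11). λ = (11 - 1)/(14 - 12) ≡ 10/2 mod 67. 2⁻¹ ≡ 34 (mod 67), so λ ≡ 5.
  x = λ² - 12 - 14 = 25 - 26 ≡ 66; y = λ·(12 - 66) - 1 ≡ 64. → (66, 64)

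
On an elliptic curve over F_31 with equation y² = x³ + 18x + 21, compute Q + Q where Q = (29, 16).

tangent at (29, 16): λ = (3·29² + 18)/(2·16) ≡ 30/1. 1⁻¹ ≡ 1 (mod 31), so λ ≡ 30·1 ≡ 30.
  x = λ² - 29 - 29 = 900 - 58 ≡ 5; y = λ·(29 - 5) - 16 ≡ 22. → (5, 22)

(5, 22)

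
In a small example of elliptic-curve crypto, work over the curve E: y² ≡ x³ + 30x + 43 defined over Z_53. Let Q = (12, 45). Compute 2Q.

(4, 42)

tangent at (12, 45): λ = (3·12² + 30)/(2·45) ≡ 38/37. 37⁻¹ ≡ 43 (mod 53) since 37·43 = 1591 ≡ 1, so λ ≡ 38·43 ≡ 44.
  x = λ² - 12 - 12 = 1936 - 24 ≡ 4; y = λ·(12 - 4) - 45 ≡ 42. → (4, 42)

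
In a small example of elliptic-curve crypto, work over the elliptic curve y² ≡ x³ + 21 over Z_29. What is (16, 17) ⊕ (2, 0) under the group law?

(7, 25)

(16, 17) + (2, 0). λ = (0 - 17)/(2 - 16) ≡ 12/15 mod 29. 15⁻¹ ≡ 2 (mod 29), so λ ≡ 24.
  x = λ² - 16 - 2 = 576 - 18 ≡ 7; y = λ·(16 - 7) - 17 ≡ 25. → (7, 25)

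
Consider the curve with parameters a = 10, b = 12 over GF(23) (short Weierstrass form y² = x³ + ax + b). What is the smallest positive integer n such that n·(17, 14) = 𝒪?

2P: tangent at (17, 14): λ = (3·17² + 10)/(2·14) ≡ 3/5. 5⁻¹ ≡ 14 (mod 23) since 5·14 = 70 ≡ 1, so λ ≡ 3·14 ≡ 19.
  x = λ² - 17 - 17 = 361 - 34 ≡ 5; y = λ·(17 - 5) - 14 ≡ 7. → (5, 7)
3P: (5, 7) + (17, 14). λ = (14 - 7)/(17 - 5) ≡ 7/12 mod 23. 12⁻¹ ≡ 2 (mod 23) since 12·2 = 24 ≡ 1, so λ ≡ 14.
  x = λ² - 5 - 17 = 196 - 22 ≡ 13; y = λ·(5 - 13) - 7 ≡ 19. → (13, 19)
4P: (13, 19) + (17, 14). λ = (14 - 19)/(17 - 13) ≡ 18/4 mod 23. 4⁻¹ ≡ 6 (mod 23), so λ ≡ 16.
  x = λ² - 13 - 17 = 256 - 30 ≡ 19; y = λ·(13 - 19) - 19 ≡ 0. → (19, 0)
5P: (19, 0) + (17, 14). λ = (14 - 0)/(17 - 19) ≡ 14/21 mod 23. 21⁻¹ ≡ 11 (mod 23), so λ ≡ 16.
  x = λ² - 19 - 17 = 256 - 36 ≡ 13; y = λ·(19 - 13) - 0 ≡ 4. → (13, 4)
6P: (13, 4) + (17, 14). λ = (14 - 4)/(17 - 13) ≡ 10/4 mod 23. 4⁻¹ ≡ 6 (mod 23), so λ ≡ 14.
  x = λ² - 13 - 17 = 196 - 30 ≡ 5; y = λ·(13 - 5) - 4 ≡ 16. → (5, 16)
7P: (5, 16) + (17, 14). λ = (14 - 16)/(17 - 5) ≡ 21/12 mod 23. 12⁻¹ ≡ 2 (mod 23), so λ ≡ 19.
  x = λ² - 5 - 17 = 361 - 22 ≡ 17; y = λ·(5 - 17) - 16 ≡ 9. → (17, 9)
8P: (17, 9) + (17, 14): same x and y₁ ≡ -y₂, so the sum is 𝒪.
8P = 𝒪, so the order is 8.

8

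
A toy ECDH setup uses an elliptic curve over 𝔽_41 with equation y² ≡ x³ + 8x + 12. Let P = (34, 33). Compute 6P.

Double-and-add on 6 = (110)₂. Start with P = (34, 33) for the leading 1-bit.
double: tangent at (34, 33): λ = (3·34² + 8)/(2·33) ≡ 32/25. 25⁻¹ ≡ 23 (mod 41), so λ ≡ 32·23 ≡ 39.
  x = λ² - 34 - 34 = 1521 - 68 ≡ 18; y = λ·(34 - 18) - 33 ≡ 17. → (18, 17)
add P: (18, 17) + (34, 33). λ = (33 - 17)/(34 - 18) ≡ 16/16 mod 41. 16⁻¹ ≡ 18 (mod 41), so λ ≡ 1.
  x = λ² - 18 - 34 = 1 - 52 ≡ 31; y = λ·(18 - 31) - 17 ≡ 11. → (31, 11)
double: tangent at (31, 11): λ = (3·31² + 8)/(2·11) ≡ 21/22. 22⁻¹ ≡ 28 (mod 41), so λ ≡ 21·28 ≡ 14.
  x = λ² - 31 - 31 = 196 - 62 ≡ 11; y = λ·(31 - 11) - 11 ≡ 23. → (11, 23)

(11, 23)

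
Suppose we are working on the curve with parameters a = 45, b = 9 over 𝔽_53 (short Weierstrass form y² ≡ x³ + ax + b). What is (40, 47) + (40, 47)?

tangent at (40, 47): λ = (3·40² + 45)/(2·47) ≡ 22/41. 41⁻¹ ≡ 22 (mod 53) since 41·22 = 902 ≡ 1, so λ ≡ 22·22 ≡ 7.
  x = λ² - 40 - 40 = 49 - 80 ≡ 22; y = λ·(40 - 22) - 47 ≡ 26. → (22, 26)

(22, 26)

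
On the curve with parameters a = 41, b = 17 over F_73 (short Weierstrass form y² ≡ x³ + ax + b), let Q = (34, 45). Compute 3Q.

Repeated addition: build up to 3Q.
2Q: tangent at (34, 45): λ = (3·34² + 41)/(2·45) ≡ 5/17. 17⁻¹ ≡ 43 (mod 73), so λ ≡ 5·43 ≡ 69.
  x = λ² - 34 - 34 = 4761 - 68 ≡ 21; y = λ·(34 - 21) - 45 ≡ 49. → (21, 49)
3Q: (21, 49) + (34, 45). λ = (45 - 49)/(34 - 21) ≡ 69/13 mod 73. 13⁻¹ ≡ 45 (mod 73), so λ ≡ 39.
  x = λ² - 21 - 34 = 1521 - 55 ≡ 6; y = λ·(21 - 6) - 49 ≡ 25. → (6, 25)

(6, 25)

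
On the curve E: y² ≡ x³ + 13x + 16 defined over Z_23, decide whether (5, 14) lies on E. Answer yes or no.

y² = 14² ≡ 12; x³ + 13x + 16 = 206 ≡ 22 (mod 23). 12 ≠ 22.

no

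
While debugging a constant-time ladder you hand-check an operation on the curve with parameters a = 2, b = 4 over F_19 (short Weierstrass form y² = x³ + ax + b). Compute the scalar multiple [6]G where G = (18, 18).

O

Double-and-add on 6 = (110)₂. Start with G = (18, 18) for the leading 1-bit.
double: tangent at (18, 18): λ = (3·18² + 2)/(2·18) ≡ 5/17. 17⁻¹ ≡ 9 (mod 19), so λ ≡ 5·9 ≡ 7.
  x = λ² - 18 - 18 = 49 - 36 ≡ 13; y = λ·(18 - 13) - 18 ≡ 17. → (13, 17)
add G: (13, 17) + (18, 18). λ = (18 - 17)/(18 - 13) ≡ 1/5 mod 19. 5⁻¹ ≡ 4 (mod 19) since 5·4 = 20 ≡ 1, so λ ≡ 4.
  x = λ² - 13 - 18 = 16 - 31 ≡ 4; y = λ·(13 - 4) - 17 ≡ 0. → (4, 0)
double: (4, 0) + (4, 0): same x and y₁ ≡ -y₂, so the sum is 𝒪.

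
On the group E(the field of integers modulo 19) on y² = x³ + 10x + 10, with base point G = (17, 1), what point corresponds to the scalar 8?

Repeated addition: build up to 8G.
2G: tangent at (17, 1): λ = (3·17² + 10)/(2·1) ≡ 3/2. 2⁻¹ ≡ 10 (mod 19) since 2·10 = 20 ≡ 1, so λ ≡ 3·10 ≡ 11.
  x = λ² - 17 - 17 = 121 - 34 ≡ 11; y = λ·(17 - 11) - 1 ≡ 8. → (11, 8)
3G: (11, 8) + (17, 1). λ = (1 - 8)/(17 - 11) ≡ 12/6 mod 19. 6⁻¹ ≡ 16 (mod 19) since 6·16 = 96 ≡ 1, so λ ≡ 2.
  x = λ² - 11 - 17 = 4 - 28 ≡ 14; y = λ·(11 - 14) - 8 ≡ 5. → (14, 5)
4G: (14, 5) + (17, 1). λ = (1 - 5)/(17 - 14) ≡ 15/3 mod 19. 3⁻¹ ≡ 13 (mod 19), so λ ≡ 5.
  x = λ² - 14 - 17 = 25 - 31 ≡ 13; y = λ·(14 - 13) - 5 ≡ 0. → (13, 0)
5G: (13, 0) + (17, 1). λ = (1 - 0)/(17 - 13) ≡ 1/4 mod 19. 4⁻¹ ≡ 5 (mod 19), so λ ≡ 5.
  x = λ² - 13 - 17 = 25 - 30 ≡ 14; y = λ·(13 - 14) - 0 ≡ 14. → (14, 14)
6G: (14, 14) + (17, 1). λ = (1 - 14)/(17 - 14) ≡ 6/3 mod 19. 3⁻¹ ≡ 13 (mod 19), so λ ≡ 2.
  x = λ² - 14 - 17 = 4 - 31 ≡ 11; y = λ·(14 - 11) - 14 ≡ 11. → (11, 11)
7G: (11, 11) + (17, 1). λ = (1 - 11)/(17 - 11) ≡ 9/6 mod 19. 6⁻¹ ≡ 16 (mod 19) since 6·16 = 96 ≡ 1, so λ ≡ 11.
  x = λ² - 11 - 17 = 121 - 28 ≡ 17; y = λ·(11 - 17) - 11 ≡ 18. → (17, 18)
8G: (17, 18) + (17, 1): same x and y₁ ≡ -y₂, so the sum is O.

O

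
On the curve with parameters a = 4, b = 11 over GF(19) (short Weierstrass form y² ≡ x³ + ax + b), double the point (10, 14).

tangent at (10, 14): λ = (3·10² + 4)/(2·14) ≡ 0/9. 9⁻¹ ≡ 17 (mod 19), so λ ≡ 0·17 ≡ 0.
  x = λ² - 10 - 10 = 0 - 20 ≡ 18; y = λ·(10 - 18) - 14 ≡ 5. → (18, 5)

(18, 5)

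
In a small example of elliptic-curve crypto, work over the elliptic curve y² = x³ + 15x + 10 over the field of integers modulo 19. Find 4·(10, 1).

O

Write P = (10, 1).
Repeated addition: build up to 4P.
2P: tangent at (10, 1): λ = (3·10² + 15)/(2·1) ≡ 11/2. 2⁻¹ ≡ 10 (mod 19) since 2·10 = 20 ≡ 1, so λ ≡ 11·10 ≡ 15.
  x = λ² - 10 - 10 = 225 - 20 ≡ 15; y = λ·(10 - 15) - 1 ≡ 0. → (15, 0)
3P: (15, 0) + (10, 1). λ = (1 - 0)/(10 - 15) ≡ 1/14 mod 19. 14⁻¹ ≡ 15 (mod 19), so λ ≡ 15.
  x = λ² - 15 - 10 = 225 - 25 ≡ 10; y = λ·(15 - 10) - 0 ≡ 18. → (10, 18)
4P: (10, 18) + (10, 1): same x and y₁ ≡ -y₂, so the sum is 𝒪.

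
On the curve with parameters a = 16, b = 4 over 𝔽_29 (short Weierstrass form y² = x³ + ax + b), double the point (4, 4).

(27, 15)

tangent at (4, 4): λ = (3·4² + 16)/(2·4) ≡ 6/8. 8⁻¹ ≡ 11 (mod 29) since 8·11 = 88 ≡ 1, so λ ≡ 6·11 ≡ 8.
  x = λ² - 4 - 4 = 64 - 8 ≡ 27; y = λ·(4 - 27) - 4 ≡ 15. → (27, 15)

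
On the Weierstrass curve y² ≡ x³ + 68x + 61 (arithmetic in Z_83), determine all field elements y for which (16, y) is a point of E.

x³ + 68x + 61 = 5245 ≡ 16 (mod 83).
Square roots of 16 mod 83: 4 and 79 (since 4² = 16 ≡ 16).

4, 79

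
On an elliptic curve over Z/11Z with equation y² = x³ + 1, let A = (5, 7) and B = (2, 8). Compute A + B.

(9, 9)

(5, 7) + (2, 8). λ = (8 - 7)/(2 - 5) ≡ 1/8 mod 11. 8⁻¹ ≡ 7 (mod 11), so λ ≡ 7.
  x = λ² - 5 - 2 = 49 - 7 ≡ 9; y = λ·(5 - 9) - 7 ≡ 9. → (9, 9)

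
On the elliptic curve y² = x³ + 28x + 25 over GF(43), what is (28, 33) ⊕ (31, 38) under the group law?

(25, 15)

(28, 33) + (31, 38). λ = (38 - 33)/(31 - 28) ≡ 5/3 mod 43. 3⁻¹ ≡ 29 (mod 43), so λ ≡ 16.
  x = λ² - 28 - 31 = 256 - 59 ≡ 25; y = λ·(28 - 25) - 33 ≡ 15. → (25, 15)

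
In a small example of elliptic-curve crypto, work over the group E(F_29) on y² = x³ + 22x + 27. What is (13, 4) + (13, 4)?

(16, 26)

tangent at (13, 4): λ = (3·13² + 22)/(2·4) ≡ 7/8. 8⁻¹ ≡ 11 (mod 29) since 8·11 = 88 ≡ 1, so λ ≡ 7·11 ≡ 19.
  x = λ² - 13 - 13 = 361 - 26 ≡ 16; y = λ·(13 - 16) - 4 ≡ 26. → (16, 26)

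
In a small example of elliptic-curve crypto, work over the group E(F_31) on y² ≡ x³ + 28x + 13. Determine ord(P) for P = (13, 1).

7

2P: tangent at (13, 1): λ = (3·13² + 28)/(2·1) ≡ 8/2. 2⁻¹ ≡ 16 (mod 31), so λ ≡ 8·16 ≡ 4.
  x = λ² - 13 - 13 = 16 - 26 ≡ 21; y = λ·(13 - 21) - 1 ≡ 29. → (21, 29)
3P: (21, 29) + (13, 1). λ = (1 - 29)/(13 - 21) ≡ 3/23 mod 31. 23⁻¹ ≡ 27 (mod 31), so λ ≡ 19.
  x = λ² - 21 - 13 = 361 - 34 ≡ 17; y = λ·(21 - 17) - 29 ≡ 16. → (17, 16)
4P: (17, 16) + (13, 1). λ = (1 - 16)/(13 - 17) ≡ 16/27 mod 31. 27⁻¹ ≡ 23 (mod 31), so λ ≡ 27.
  x = λ² - 17 - 13 = 729 - 30 ≡ 17; y = λ·(17 - 17) - 16 ≡ 15. → (17, 15)
5P: (17, 15) + (13, 1). λ = (1 - 15)/(13 - 17) ≡ 17/27 mod 31. 27⁻¹ ≡ 23 (mod 31) since 27·23 = 621 ≡ 1, so λ ≡ 19.
  x = λ² - 17 - 13 = 361 - 30 ≡ 21; y = λ·(17 - 21) - 15 ≡ 2. → (21, 2)
6P: (21, 2) + (13, 1). λ = (1 - 2)/(13 - 21) ≡ 30/23 mod 31. 23⁻¹ ≡ 27 (mod 31) since 23·27 = 621 ≡ 1, so λ ≡ 4.
  x = λ² - 21 - 13 = 16 - 34 ≡ 13; y = λ·(21 - 13) - 2 ≡ 30. → (13, 30)
7P: (13, 30) + (13, 1): same x and y₁ ≡ -y₂, so the sum is 𝒪.
7P = 𝒪, so the order is 7.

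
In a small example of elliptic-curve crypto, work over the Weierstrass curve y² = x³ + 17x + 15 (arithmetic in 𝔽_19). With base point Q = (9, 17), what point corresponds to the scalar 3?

Repeated addition: build up to 3Q.
2Q: tangent at (9, 17): λ = (3·9² + 17)/(2·17) ≡ 13/15. 15⁻¹ ≡ 14 (mod 19), so λ ≡ 13·14 ≡ 11.
  x = λ² - 9 - 9 = 121 - 18 ≡ 8; y = λ·(9 - 8) - 17 ≡ 13. → (8, 13)
3Q: (8, 13) + (9, 17). λ = (17 - 13)/(9 - 8) ≡ 4/1 mod 19. 1⁻¹ ≡ 1 (mod 19) since 1·1 = 1 ≡ 1, so λ ≡ 4.
  x = λ² - 8 - 9 = 16 - 17 ≡ 18; y = λ·(8 - 18) - 13 ≡ 4. → (18, 4)

(18, 4)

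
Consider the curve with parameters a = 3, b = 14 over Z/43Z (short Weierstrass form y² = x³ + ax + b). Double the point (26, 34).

(29, 25)

tangent at (26, 34): λ = (3·26² + 3)/(2·34) ≡ 10/25. 25⁻¹ ≡ 31 (mod 43), so λ ≡ 10·31 ≡ 9.
  x = λ² - 26 - 26 = 81 - 52 ≡ 29; y = λ·(26 - 29) - 34 ≡ 25. → (29, 25)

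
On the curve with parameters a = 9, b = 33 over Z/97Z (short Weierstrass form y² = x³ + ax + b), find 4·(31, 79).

Write P = (31, 79).
Repeated addition: build up to 4P.
2P: tangent at (31, 79): λ = (3·31² + 9)/(2·79) ≡ 79/61. 61⁻¹ ≡ 35 (mod 97), so λ ≡ 79·35 ≡ 49.
  x = λ² - 31 - 31 = 2401 - 62 ≡ 11; y = λ·(31 - 11) - 79 ≡ 28. → (11, 28)
3P: (11, 28) + (31, 79). λ = (79 - 28)/(31 - 11) ≡ 51/20 mod 97. 20⁻¹ ≡ 34 (mod 97), so λ ≡ 85.
  x = λ² - 11 - 31 = 7225 - 42 ≡ 5; y = λ·(11 - 5) - 28 ≡ 94. → (5, 94)
4P: (5, 94) + (31, 79). λ = (79 - 94)/(31 - 5) ≡ 82/26 mod 97. 26⁻¹ ≡ 56 (mod 97) since 26·56 = 1456 ≡ 1, so λ ≡ 33.
  x = λ² - 5 - 31 = 1089 - 36 ≡ 83; y = λ·(5 - 83) - 94 ≡ 48. → (83, 48)

(83, 48)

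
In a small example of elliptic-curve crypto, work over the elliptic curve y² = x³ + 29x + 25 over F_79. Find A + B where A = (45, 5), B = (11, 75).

(45, 5) + (11, 75). λ = (75 - 5)/(11 - 45) ≡ 70/45 mod 79. 45⁻¹ ≡ 72 (mod 79) since 45·72 = 3240 ≡ 1, so λ ≡ 63.
  x = λ² - 45 - 11 = 3969 - 56 ≡ 42; y = λ·(45 - 42) - 5 ≡ 26. → (42, 26)

(42, 26)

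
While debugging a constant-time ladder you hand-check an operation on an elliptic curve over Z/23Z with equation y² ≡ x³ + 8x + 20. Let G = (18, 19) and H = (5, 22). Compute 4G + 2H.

(11, 17)

First 4G:
Double-and-add on 4 = (100)₂. Start with G = (18, 19) for the leading 1-bit.
double: tangent at (18, 19): λ = (3·18² + 8)/(2·19) ≡ 14/15. 15⁻¹ ≡ 20 (mod 23), so λ ≡ 14·20 ≡ 4.
  x = λ² - 18 - 18 = 16 - 36 ≡ 3; y = λ·(18 - 3) - 19 ≡ 18. → (3, 18)
double: tangent at (3, 18): λ = (3·3² + 8)/(2·18) ≡ 12/13. 13⁻¹ ≡ 16 (mod 23), so λ ≡ 12·16 ≡ 8.
  x = λ² - 3 - 3 = 64 - 6 ≡ 12; y = λ·(3 - 12) - 18 ≡ 2. → (12, 2)
4G = (12, 2).
Next 2H:
Repeated addition: build up to 2H.
2H: tangent at (5, 22): λ = (3·5² + 8)/(2·22) ≡ 14/21. 21⁻¹ ≡ 11 (mod 23) since 21·11 = 231 ≡ 1, so λ ≡ 14·11 ≡ 16.
  x = λ² - 5 - 5 = 256 - 10 ≡ 16; y = λ·(5 - 16) - 22 ≡ 9. → (16, 9)
2H = (16, 9).
Finally 4G + 2H:
(12, 2) + (16, 9). λ = (9 - 2)/(16 - 12) ≡ 7/4 mod 23. 4⁻¹ ≡ 6 (mod 23), so λ ≡ 19.
  x = λ² - 12 - 16 = 361 - 28 ≡ 11; y = λ·(12 - 11) - 2 ≡ 17. → (11, 17)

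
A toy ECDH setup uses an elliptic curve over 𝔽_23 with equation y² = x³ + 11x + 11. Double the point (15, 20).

(19, 8)

tangent at (15, 20): λ = (3·15² + 11)/(2·20) ≡ 19/17. 17⁻¹ ≡ 19 (mod 23), so λ ≡ 19·19 ≡ 16.
  x = λ² - 15 - 15 = 256 - 30 ≡ 19; y = λ·(15 - 19) - 20 ≡ 8. → (19, 8)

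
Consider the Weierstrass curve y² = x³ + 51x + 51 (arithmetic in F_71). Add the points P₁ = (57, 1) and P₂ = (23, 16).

(57, 1) + (23, 16). λ = (16 - 1)/(23 - 57) ≡ 15/37 mod 71. 37⁻¹ ≡ 48 (mod 71) since 37·48 = 1776 ≡ 1, so λ ≡ 10.
  x = λ² - 57 - 23 = 100 - 80 ≡ 20; y = λ·(57 - 20) - 1 ≡ 14. → (20, 14)

(20, 14)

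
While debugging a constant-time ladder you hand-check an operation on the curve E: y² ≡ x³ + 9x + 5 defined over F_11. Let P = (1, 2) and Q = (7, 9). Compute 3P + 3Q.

(3, 2)

First 3P:
Repeated addition: build up to 3P.
2P: tangent at (1, 2): λ = (3·1² + 9)/(2·2) ≡ 1/4. 4⁻¹ ≡ 3 (mod 11), so λ ≡ 1·3 ≡ 3.
  x = λ² - 1 - 1 = 9 - 2 ≡ 7; y = λ·(1 - 7) - 2 ≡ 2. → (7, 2)
3P: (7, 2) + (1, 2). λ = (2 - 2)/(1 - 7) ≡ 0/5 mod 11. 5⁻¹ ≡ 9 (mod 11), so λ ≡ 0.
  x = λ² - 7 - 1 = 0 - 8 ≡ 3; y = λ·(7 - 3) - 2 ≡ 9. → (3, 9)
3P = (3, 9).
Next 3Q:
Repeated addition: build up to 3Q.
2Q: tangent at (7, 9): λ = (3·7² + 9)/(2·9) ≡ 2/7. 7⁻¹ ≡ 8 (mod 11), so λ ≡ 2·8 ≡ 5.
  x = λ² - 7 - 7 = 25 - 14 ≡ 0; y = λ·(7 - 0) - 9 ≡ 4. → (0, 4)
3Q: (0, 4) + (7, 9). λ = (9 - 4)/(7 - 0) ≡ 5/7 mod 11. 7⁻¹ ≡ 8 (mod 11), so λ ≡ 7.
  x = λ² - 0 - 7 = 49 - 7 ≡ 9; y = λ·(0 - 9) - 4 ≡ 10. → (9, 10)
3Q = (9, 10).
Finally 3P + 3Q:
(3, 9) + (9, 10). λ = (10 - 9)/(9 - 3) ≡ 1/6 mod 11. 6⁻¹ ≡ 2 (mod 11) since 6·2 = 12 ≡ 1, so λ ≡ 2.
  x = λ² - 3 - 9 = 4 - 12 ≡ 3; y = λ·(3 - 3) - 9 ≡ 2. → (3, 2)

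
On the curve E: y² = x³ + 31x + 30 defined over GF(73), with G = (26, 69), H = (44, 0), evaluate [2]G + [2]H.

First 2G:
Repeated addition: build up to 2G.
2G: tangent at (26, 69): λ = (3·26² + 31)/(2·69) ≡ 15/65. 65⁻¹ ≡ 9 (mod 73), so λ ≡ 15·9 ≡ 62.
  x = λ² - 26 - 26 = 3844 - 52 ≡ 69; y = λ·(26 - 69) - 69 ≡ 39. → (69, 39)
2G = (69, 39).
Next 2H:
Repeated addition: build up to 2H.
2H: (44, 0) + (44, 0): same x and y₁ ≡ -y₂, so the sum is the point at infinity.
2H = the point at infinity.
Finally 2G + 2H:
(69, 39) + the point at infinity = (69, 39) (identity).

(69, 39)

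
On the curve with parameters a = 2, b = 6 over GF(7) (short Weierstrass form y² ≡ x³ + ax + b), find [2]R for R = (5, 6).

(4, 1)

tangent at (5, 6): λ = (3·5² + 2)/(2·6) ≡ 0/5. 5⁻¹ ≡ 3 (mod 7), so λ ≡ 0·3 ≡ 0.
  x = λ² - 5 - 5 = 0 - 10 ≡ 4; y = λ·(5 - 4) - 6 ≡ 1. → (4, 1)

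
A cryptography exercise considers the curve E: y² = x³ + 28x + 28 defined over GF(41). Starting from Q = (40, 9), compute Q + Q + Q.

Repeated addition: build up to 3Q.
2Q: tangent at (40, 9): λ = (3·40² + 28)/(2·9) ≡ 31/18. 18⁻¹ ≡ 16 (mod 41), so λ ≡ 31·16 ≡ 4.
  x = λ² - 40 - 40 = 16 - 80 ≡ 18; y = λ·(40 - 18) - 9 ≡ 38. → (18, 38)
3Q: (18, 38) + (40, 9). λ = (9 - 38)/(40 - 18) ≡ 12/22 mod 41. 22⁻¹ ≡ 28 (mod 41), so λ ≡ 8.
  x = λ² - 18 - 40 = 64 - 58 ≡ 6; y = λ·(18 - 6) - 38 ≡ 17. → (6, 17)

(6, 17)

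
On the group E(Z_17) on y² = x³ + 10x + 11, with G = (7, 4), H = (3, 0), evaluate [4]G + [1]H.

First 4G:
Repeated addition: build up to 4G.
2G: tangent at (7, 4): λ = (3·7² + 10)/(2·4) ≡ 4/8. 8⁻¹ ≡ 15 (mod 17), so λ ≡ 4·15 ≡ 9.
  x = λ² - 7 - 7 = 81 - 14 ≡ 16; y = λ·(7 - 16) - 4 ≡ 0. → (16, 0)
3G: (16, 0) + (7, 4). λ = (4 - 0)/(7 - 16) ≡ 4/8 mod 17. 8⁻¹ ≡ 15 (mod 17), so λ ≡ 9.
  x = λ² - 16 - 7 = 81 - 23 ≡ 7; y = λ·(16 - 7) - 0 ≡ 13. → (7, 13)
4G: (7, 13) + (7, 4): same x and y₁ ≡ -y₂, so the sum is 𝒪.
4G = 𝒪.
Finally 4G + H:
𝒪 + (3, 0) = (3, 0) (identity).

(3, 0)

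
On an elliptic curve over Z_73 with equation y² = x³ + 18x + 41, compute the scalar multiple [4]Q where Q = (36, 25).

Double-and-add on 4 = (100)₂. Start with Q = (36, 25) for the leading 1-bit.
double: tangent at (36, 25): λ = (3·36² + 18)/(2·25) ≡ 37/50. 50⁻¹ ≡ 19 (mod 73), so λ ≡ 37·19 ≡ 46.
  x = λ² - 36 - 36 = 2116 - 72 ≡ 0; y = λ·(36 - 0) - 25 ≡ 25. → (0, 25)
double: tangent at (0, 25): λ = (3·0² + 18)/(2·25) ≡ 18/50. 50⁻¹ ≡ 19 (mod 73), so λ ≡ 18·19 ≡ 50.
  x = λ² - 0 - 0 = 2500 - 0 ≡ 18; y = λ·(0 - 18) - 25 ≡ 24. → (18, 24)

(18, 24)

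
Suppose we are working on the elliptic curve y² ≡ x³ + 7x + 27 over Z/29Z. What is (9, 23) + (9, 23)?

(6, 16)

tangent at (9, 23): λ = (3·9² + 7)/(2·23) ≡ 18/17. 17⁻¹ ≡ 12 (mod 29) since 17·12 = 204 ≡ 1, so λ ≡ 18·12 ≡ 13.
  x = λ² - 9 - 9 = 169 - 18 ≡ 6; y = λ·(9 - 6) - 23 ≡ 16. → (6, 16)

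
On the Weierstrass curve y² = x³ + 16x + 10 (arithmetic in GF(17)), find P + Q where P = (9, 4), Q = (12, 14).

(9, 4) + (12, 14). λ = (14 - 4)/(12 - 9) ≡ 10/3 mod 17. 3⁻¹ ≡ 6 (mod 17) since 3·6 = 18 ≡ 1, so λ ≡ 9.
  x = λ² - 9 - 12 = 81 - 21 ≡ 9; y = λ·(9 - 9) - 4 ≡ 13. → (9, 13)

(9, 13)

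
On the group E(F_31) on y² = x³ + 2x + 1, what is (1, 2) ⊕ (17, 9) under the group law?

(1, 2) + (17, 9). λ = (9 - 2)/(17 - 1) ≡ 7/16 mod 31. 16⁻¹ ≡ 2 (mod 31), so λ ≡ 14.
  x = λ² - 1 - 17 = 196 - 18 ≡ 23; y = λ·(1 - 23) - 2 ≡ 0. → (23, 0)

(23, 0)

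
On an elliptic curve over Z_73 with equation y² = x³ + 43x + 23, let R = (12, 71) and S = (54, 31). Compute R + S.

(43, 35)

(12, 71) + (54, 31). λ = (31 - 71)/(54 - 12) ≡ 33/42 mod 73. 42⁻¹ ≡ 40 (mod 73), so λ ≡ 6.
  x = λ² - 12 - 54 = 36 - 66 ≡ 43; y = λ·(12 - 43) - 71 ≡ 35. → (43, 35)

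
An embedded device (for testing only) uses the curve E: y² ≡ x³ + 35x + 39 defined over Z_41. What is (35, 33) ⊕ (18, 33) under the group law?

(29, 8)

(35, 33) + (18, 33). λ = (33 - 33)/(18 - 35) ≡ 0/24 mod 41. 24⁻¹ ≡ 12 (mod 41) since 24·12 = 288 ≡ 1, so λ ≡ 0.
  x = λ² - 35 - 18 = 0 - 53 ≡ 29; y = λ·(35 - 29) - 33 ≡ 8. → (29, 8)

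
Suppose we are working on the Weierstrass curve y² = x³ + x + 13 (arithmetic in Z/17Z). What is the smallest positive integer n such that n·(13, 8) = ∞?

2P: tangent at (13, 8): λ = (3·13² + 1)/(2·8) ≡ 15/16. 16⁻¹ ≡ 16 (mod 17) since 16·16 = 256 ≡ 1, so λ ≡ 15·16 ≡ 2.
  x = λ² - 13 - 13 = 4 - 26 ≡ 12; y = λ·(13 - 12) - 8 ≡ 11. → (12, 11)
3P: (12, 11) + (13, 8). λ = (8 - 11)/(13 - 12) ≡ 14/1 mod 17. 1⁻¹ ≡ 1 (mod 17) since 1·1 = 1 ≡ 1, so λ ≡ 14.
  x = λ² - 12 - 13 = 196 - 25 ≡ 1; y = λ·(12 - 1) - 11 ≡ 7. → (1, 7)
4P: (1, 7) + (13, 8). λ = (8 - 7)/(13 - 1) ≡ 1/12 mod 17. 12⁻¹ ≡ 10 (mod 17), so λ ≡ 10.
  x = λ² - 1 - 13 = 100 - 14 ≡ 1; y = λ·(1 - 1) - 7 ≡ 10. → (1, 10)
5P: (1, 10) + (13, 8). λ = (8 - 10)/(13 - 1) ≡ 15/12 mod 17. 12⁻¹ ≡ 10 (mod 17), so λ ≡ 14.
  x = λ² - 1 - 13 = 196 - 14 ≡ 12; y = λ·(1 - 12) - 10 ≡ 6. → (12, 6)
6P: (12, 6) + (13, 8). λ = (8 - 6)/(13 - 12) ≡ 2/1 mod 17. 1⁻¹ ≡ 1 (mod 17), so λ ≡ 2.
  x = λ² - 12 - 13 = 4 - 25 ≡ 13; y = λ·(12 - 13) - 6 ≡ 9. → (13, 9)
7P: (13, 9) + (13, 8): same x and y₁ ≡ -y₂, so the sum is ∞.
7P = ∞, so the order is 7.

7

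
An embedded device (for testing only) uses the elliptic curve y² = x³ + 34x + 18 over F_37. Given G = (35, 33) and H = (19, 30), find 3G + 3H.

First 3G:
Repeated addition: build up to 3G.
2G: tangent at (35, 33): λ = (3·35² + 34)/(2·33) ≡ 9/29. 29⁻¹ ≡ 23 (mod 37) since 29·23 = 667 ≡ 1, so λ ≡ 9·23 ≡ 22.
  x = λ² - 35 - 35 = 484 - 70 ≡ 7; y = λ·(35 - 7) - 33 ≡ 28. → (7, 28)
3G: (7, 28) + (35, 33). λ = (33 - 28)/(35 - 7) ≡ 5/28 mod 37. 28⁻¹ ≡ 4 (mod 37), so λ ≡ 20.
  x = λ² - 7 - 35 = 400 - 42 ≡ 25; y = λ·(7 - 25) - 28 ≡ 19. → (25, 19)
3G = (25, 19).
Next 3H:
Repeated addition: build up to 3H.
2H: tangent at (19, 30): λ = (3·19² + 34)/(2·30) ≡ 7/23. 23⁻¹ ≡ 29 (mod 37), so λ ≡ 7·29 ≡ 18.
  x = λ² - 19 - 19 = 324 - 38 ≡ 27; y = λ·(19 - 27) - 30 ≡ 11. → (27, 11)
3H: (27, 11) + (19, 30). λ = (30 - 11)/(19 - 27) ≡ 19/29 mod 37. 29⁻¹ ≡ 23 (mod 37), so λ ≡ 30.
  x = λ² - 27 - 19 = 900 - 46 ≡ 3; y = λ·(27 - 3) - 11 ≡ 6. → (3, 6)
3H = (3, 6).
Finally 3G + 3H:
(25, 19) + (3, 6). λ = (6 - 19)/(3 - 25) ≡ 24/15 mod 37. 15⁻¹ ≡ 5 (mod 37) since 15·5 = 75 ≡ 1, so λ ≡ 9.
  x = λ² - 25 - 3 = 81 - 28 ≡ 16; y = λ·(25 - 16) - 19 ≡ 25. → (16, 25)

(16, 25)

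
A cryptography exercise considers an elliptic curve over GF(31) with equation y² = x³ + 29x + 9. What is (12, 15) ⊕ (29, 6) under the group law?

(12, 15) + (29, 6). λ = (6 - 15)/(29 - 12) ≡ 22/17 mod 31. 17⁻¹ ≡ 11 (mod 31), so λ ≡ 25.
  x = λ² - 12 - 29 = 625 - 41 ≡ 26; y = λ·(12 - 26) - 15 ≡ 7. → (26, 7)

(26, 7)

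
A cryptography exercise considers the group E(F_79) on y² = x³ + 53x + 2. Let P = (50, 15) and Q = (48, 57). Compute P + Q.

(27, 55)

(50, 15) + (48, 57). λ = (57 - 15)/(48 - 50) ≡ 42/77 mod 79. 77⁻¹ ≡ 39 (mod 79), so λ ≡ 58.
  x = λ² - 50 - 48 = 3364 - 98 ≡ 27; y = λ·(50 - 27) - 15 ≡ 55. → (27, 55)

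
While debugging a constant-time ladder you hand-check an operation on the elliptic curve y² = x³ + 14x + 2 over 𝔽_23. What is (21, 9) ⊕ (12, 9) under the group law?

(13, 14)

(21, 9) + (12, 9). λ = (9 - 9)/(12 - 21) ≡ 0/14 mod 23. 14⁻¹ ≡ 5 (mod 23) since 14·5 = 70 ≡ 1, so λ ≡ 0.
  x = λ² - 21 - 12 = 0 - 33 ≡ 13; y = λ·(21 - 13) - 9 ≡ 14. → (13, 14)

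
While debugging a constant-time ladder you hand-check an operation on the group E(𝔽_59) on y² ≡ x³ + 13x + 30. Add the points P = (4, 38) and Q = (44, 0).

(15, 58)

(4, 38) + (44, 0). λ = (0 - 38)/(44 - 4) ≡ 21/40 mod 59. 40⁻¹ ≡ 31 (mod 59) since 40·31 = 1240 ≡ 1, so λ ≡ 2.
  x = λ² - 4 - 44 = 4 - 48 ≡ 15; y = λ·(4 - 15) - 38 ≡ 58. → (15, 58)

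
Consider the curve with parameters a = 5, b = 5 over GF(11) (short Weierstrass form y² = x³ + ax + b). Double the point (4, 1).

tangent at (4, 1): λ = (3·4² + 5)/(2·1) ≡ 9/2. 2⁻¹ ≡ 6 (mod 11) since 2·6 = 12 ≡ 1, so λ ≡ 9·6 ≡ 10.
  x = λ² - 4 - 4 = 100 - 8 ≡ 4; y = λ·(4 - 4) - 1 ≡ 10. → (4, 10)

(4, 10)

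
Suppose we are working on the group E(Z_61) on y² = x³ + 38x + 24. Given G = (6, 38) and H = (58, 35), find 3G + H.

First 3G:
Repeated addition: build up to 3G.
2G: tangent at (6, 38): λ = (3·6² + 38)/(2·38) ≡ 24/15. 15⁻¹ ≡ 57 (mod 61), so λ ≡ 24·57 ≡ 26.
  x = λ² - 6 - 6 = 676 - 12 ≡ 54; y = λ·(6 - 54) - 38 ≡ 56. → (54, 56)
3G: (54, 56) + (6, 38). λ = (38 - 56)/(6 - 54) ≡ 43/13 mod 61. 13⁻¹ ≡ 47 (mod 61), so λ ≡ 8.
  x = λ² - 54 - 6 = 64 - 60 ≡ 4; y = λ·(54 - 4) - 56 ≡ 39. → (4, 39)
3G = (4, 39).
Finally 3G + H:
(4, 39) + (58, 35). λ = (35 - 39)/(58 - 4) ≡ 57/54 mod 61. 54⁻¹ ≡ 26 (mod 61) since 54·26 = 1404 ≡ 1, so λ ≡ 18.
  x = λ² - 4 - 58 = 324 - 62 ≡ 18; y = λ·(4 - 18) - 39 ≡ 14. → (18, 14)

(18, 14)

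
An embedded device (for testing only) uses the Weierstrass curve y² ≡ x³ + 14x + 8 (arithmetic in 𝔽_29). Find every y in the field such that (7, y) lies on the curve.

x³ + 14x + 8 = 449 ≡ 14 (mod 29).
14 is a non-residue mod 29; no y exists.

none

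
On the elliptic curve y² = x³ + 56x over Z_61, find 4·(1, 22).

(39, 36)

Write P = (1, 22).
Double-and-add on 4 = (100)₂. Start with P = (1, 22) for the leading 1-bit.
double: tangent at (1, 22): λ = (3·1² + 56)/(2·22) ≡ 59/44. 44⁻¹ ≡ 43 (mod 61), so λ ≡ 59·43 ≡ 36.
  x = λ² - 1 - 1 = 1296 - 2 ≡ 13; y = λ·(1 - 13) - 22 ≡ 34. → (13, 34)
double: tangent at (13, 34): λ = (3·13² + 56)/(2·34) ≡ 14/7. 7⁻¹ ≡ 35 (mod 61) since 7·35 = 245 ≡ 1, so λ ≡ 14·35 ≡ 2.
  x = λ² - 13 - 13 = 4 - 26 ≡ 39; y = λ·(13 - 39) - 34 ≡ 36. → (39, 36)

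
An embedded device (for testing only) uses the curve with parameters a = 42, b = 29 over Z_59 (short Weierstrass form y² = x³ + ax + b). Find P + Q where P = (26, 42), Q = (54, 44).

(7, 31)

(26, 42) + (54, 44). λ = (44 - 42)/(54 - 26) ≡ 2/28 mod 59. 28⁻¹ ≡ 19 (mod 59), so λ ≡ 38.
  x = λ² - 26 - 54 = 1444 - 80 ≡ 7; y = λ·(26 - 7) - 42 ≡ 31. → (7, 31)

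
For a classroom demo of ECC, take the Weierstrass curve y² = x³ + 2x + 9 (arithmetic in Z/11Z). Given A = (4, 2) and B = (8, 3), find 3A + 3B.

First 3A:
Repeated addition: build up to 3A.
2A: tangent at (4, 2): λ = (3·4² + 2)/(2·2) ≡ 6/4. 4⁻¹ ≡ 3 (mod 11), so λ ≡ 6·3 ≡ 7.
  x = λ² - 4 - 4 = 49 - 8 ≡ 8; y = λ·(4 - 8) - 2 ≡ 3. → (8, 3)
3A: (8, 3) + (4, 2). λ = (2 - 3)/(4 - 8) ≡ 10/7 mod 11. 7⁻¹ ≡ 8 (mod 11), so λ ≡ 3.
  x = λ² - 8 - 4 = 9 - 12 ≡ 8; y = λ·(8 - 8) - 3 ≡ 8. → (8, 8)
3A = (8, 8).
Next 3B:
Repeated addition: build up to 3B.
2B: tangent at (8, 3): λ = (3·8² + 2)/(2·3) ≡ 7/6. 6⁻¹ ≡ 2 (mod 11) since 6·2 = 12 ≡ 1, so λ ≡ 7·2 ≡ 3.
  x = λ² - 8 - 8 = 9 - 16 ≡ 4; y = λ·(8 - 4) - 3 ≡ 9. → (4, 9)
3B: (4, 9) + (8, 3). λ = (3 - 9)/(8 - 4) ≡ 5/4 mod 11. 4⁻¹ ≡ 3 (mod 11), so λ ≡ 4.
  x = λ² - 4 - 8 = 16 - 12 ≡ 4; y = λ·(4 - 4) - 9 ≡ 2. → (4, 2)
3B = (4, 2).
Finally 3A + 3B:
(8, 8) + (4, 2). λ = (2 - 8)/(4 - 8) ≡ 5/7 mod 11. 7⁻¹ ≡ 8 (mod 11) since 7·8 = 56 ≡ 1, so λ ≡ 7.
  x = λ² - 8 - 4 = 49 - 12 ≡ 4; y = λ·(8 - 4) - 8 ≡ 9. → (4, 9)

(4, 9)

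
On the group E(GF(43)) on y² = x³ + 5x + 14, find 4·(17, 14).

(15, 29)

Write Q = (17, 14).
Double-and-add on 4 = (100)₂. Start with Q = (17, 14) for the leading 1-bit.
double: tangent at (17, 14): λ = (3·17² + 5)/(2·14) ≡ 12/28. 28⁻¹ ≡ 20 (mod 43), so λ ≡ 12·20 ≡ 25.
  x = λ² - 17 - 17 = 625 - 34 ≡ 32; y = λ·(17 - 32) - 14 ≡ 41. → (32, 41)
double: tangent at (32, 41): λ = (3·32² + 5)/(2·41) ≡ 24/39. 39⁻¹ ≡ 32 (mod 43), so λ ≡ 24·32 ≡ 37.
  x = λ² - 32 - 32 = 1369 - 64 ≡ 15; y = λ·(32 - 15) - 41 ≡ 29. → (15, 29)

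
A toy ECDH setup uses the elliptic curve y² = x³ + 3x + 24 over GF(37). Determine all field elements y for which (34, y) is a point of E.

x³ + 3x + 24 = 39430 ≡ 25 (mod 37).
Square roots of 25 mod 37: 5 and 32 (since 5² = 25 ≡ 25).

5, 32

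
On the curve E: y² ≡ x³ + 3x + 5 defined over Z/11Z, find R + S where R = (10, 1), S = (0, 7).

(10, 1) + (0, 7). λ = (7 - 1)/(0 - 10) ≡ 6/1 mod 11. 1⁻¹ ≡ 1 (mod 11), so λ ≡ 6.
  x = λ² - 10 - 0 = 36 - 10 ≡ 4; y = λ·(10 - 4) - 1 ≡ 2. → (4, 2)

(4, 2)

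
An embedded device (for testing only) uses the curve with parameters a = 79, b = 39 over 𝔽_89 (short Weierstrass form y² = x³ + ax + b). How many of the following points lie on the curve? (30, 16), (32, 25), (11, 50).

1

(30, 16): 16² ≡ 78, rhs ≡ 39 → off.
(32, 25): 25² ≡ 2, rhs ≡ 2 → on.
(11, 50): 50² ≡ 8, rhs ≡ 14 → off.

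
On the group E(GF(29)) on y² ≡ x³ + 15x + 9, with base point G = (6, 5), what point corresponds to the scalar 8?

Repeated addition: build up to 8G.
2G: tangent at (6, 5): λ = (3·6² + 15)/(2·5) ≡ 7/10. 10⁻¹ ≡ 3 (mod 29), so λ ≡ 7·3 ≡ 21.
  x = λ² - 6 - 6 = 441 - 12 ≡ 23; y = λ·(6 - 23) - 5 ≡ 15. → (23, 15)
3G: (23, 15) + (6, 5). λ = (5 - 15)/(6 - 23) ≡ 19/12 mod 29. 12⁻¹ ≡ 17 (mod 29), so λ ≡ 4.
  x = λ² - 23 - 6 = 16 - 29 ≡ 16; y = λ·(23 - 16) - 15 ≡ 13. → (16, 13)
4G: (16, 13) + (6, 5). λ = (5 - 13)/(6 - 16) ≡ 21/19 mod 29. 19⁻¹ ≡ 26 (mod 29) since 19·26 = 494 ≡ 1, so λ ≡ 24.
  x = λ² - 16 - 6 = 576 - 22 ≡ 3; y = λ·(16 - 3) - 13 ≡ 9. → (3, 9)
5G: (3, 9) + (6, 5). λ = (5 - 9)/(6 - 3) ≡ 25/3 mod 29. 3⁻¹ ≡ 10 (mod 29) since 3·10 = 30 ≡ 1, so λ ≡ 18.
  x = λ² - 3 - 6 = 324 - 9 ≡ 25; y = λ·(3 - 25) - 9 ≡ 1. → (25, 1)
6G: (25, 1) + (6, 5). λ = (5 - 1)/(6 - 25) ≡ 4/10 mod 29. 10⁻¹ ≡ 3 (mod 29), so λ ≡ 12.
  x = λ² - 25 - 6 = 144 - 31 ≡ 26; y = λ·(25 - 26) - 1 ≡ 16. → (26, 16)
7G: (26, 16) + (6, 5). λ = (5 - 16)/(6 - 26) ≡ 18/9 mod 29. 9⁻¹ ≡ 13 (mod 29) since 9·13 = 117 ≡ 1, so λ ≡ 2.
  x = λ² - 26 - 6 = 4 - 32 ≡ 1; y = λ·(26 - 1) - 16 ≡ 5. → (1, 5)
8G: (1, 5) + (6, 5). λ = (5 - 5)/(6 - 1) ≡ 0/5 mod 29. 5⁻¹ ≡ 6 (mod 29) since 5·6 = 30 ≡ 1, so λ ≡ 0.
  x = λ² - 1 - 6 = 0 - 7 ≡ 22; y = λ·(1 - 22) - 5 ≡ 24. → (22, 24)

(22, 24)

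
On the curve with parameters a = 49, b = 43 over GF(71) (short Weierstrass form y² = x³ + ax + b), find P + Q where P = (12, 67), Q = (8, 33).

(70, 8)

(12, 67) + (8, 33). λ = (33 - 67)/(8 - 12) ≡ 37/67 mod 71. 67⁻¹ ≡ 53 (mod 71) since 67·53 = 3551 ≡ 1, so λ ≡ 44.
  x = λ² - 12 - 8 = 1936 - 20 ≡ 70; y = λ·(12 - 70) - 67 ≡ 8. → (70, 8)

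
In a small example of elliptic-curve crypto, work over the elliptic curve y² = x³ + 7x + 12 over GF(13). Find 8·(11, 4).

(4, 0)

Write G = (11, 4).
Double-and-add on 8 = (1000)₂. Start with G = (11, 4) for the leading 1-bit.
double: tangent at (11, 4): λ = (3·11² + 7)/(2·4) ≡ 6/8. 8⁻¹ ≡ 5 (mod 13) since 8·5 = 40 ≡ 1, so λ ≡ 6·5 ≡ 4.
  x = λ² - 11 - 11 = 16 - 22 ≡ 7; y = λ·(11 - 7) - 4 ≡ 12. → (7, 12)
double: tangent at (7, 12): λ = (3·7² + 7)/(2·12) ≡ 11/11. 11⁻¹ ≡ 6 (mod 13), so λ ≡ 11·6 ≡ 1.
  x = λ² - 7 - 7 = 1 - 14 ≡ 0; y = λ·(7 - 0) - 12 ≡ 8. → (0, 8)
double: tangent at (0, 8): λ = (3·0² + 7)/(2·8) ≡ 7/3. 3⁻¹ ≡ 9 (mod 13), so λ ≡ 7·9 ≡ 11.
  x = λ² - 0 - 0 = 121 - 0 ≡ 4; y = λ·(0 - 4) - 8 ≡ 0. → (4, 0)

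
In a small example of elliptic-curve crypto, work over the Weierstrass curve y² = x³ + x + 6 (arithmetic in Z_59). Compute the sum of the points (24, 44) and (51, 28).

(24, 44) + (51, 28). λ = (28 - 44)/(51 - 24) ≡ 43/27 mod 59. 27⁻¹ ≡ 35 (mod 59) since 27·35 = 945 ≡ 1, so λ ≡ 30.
  x = λ² - 24 - 51 = 900 - 75 ≡ 58; y = λ·(24 - 58) - 44 ≡ 57. → (58, 57)

(58, 57)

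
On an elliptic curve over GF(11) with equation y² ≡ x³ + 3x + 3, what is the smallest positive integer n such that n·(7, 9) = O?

2P: tangent at (7, 9): λ = (3·7² + 3)/(2·9) ≡ 7/7. 7⁻¹ ≡ 8 (mod 11), so λ ≡ 7·8 ≡ 1.
  x = λ² - 7 - 7 = 1 - 14 ≡ 9; y = λ·(7 - 9) - 9 ≡ 0. → (9, 0)
3P: (9, 0) + (7, 9). λ = (9 - 0)/(7 - 9) ≡ 9/9 mod 11. 9⁻¹ ≡ 5 (mod 11), so λ ≡ 1.
  x = λ² - 9 - 7 = 1 - 16 ≡ 7; y = λ·(9 - 7) - 0 ≡ 2. → (7, 2)
4P: (7, 2) + (7, 9): same x and y₁ ≡ -y₂, so the sum is O.
4P = O, so the order is 4.

4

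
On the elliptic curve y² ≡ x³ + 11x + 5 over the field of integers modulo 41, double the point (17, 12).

tangent at (17, 12): λ = (3·17² + 11)/(2·12) ≡ 17/24. 24⁻¹ ≡ 12 (mod 41), so λ ≡ 17·12 ≡ 40.
  x = λ² - 17 - 17 = 1600 - 34 ≡ 8; y = λ·(17 - 8) - 12 ≡ 20. → (8, 20)

(8, 20)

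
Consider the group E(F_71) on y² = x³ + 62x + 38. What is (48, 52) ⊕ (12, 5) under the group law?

(48, 52) + (12, 5). λ = (5 - 52)/(12 - 48) ≡ 24/35 mod 71. 35⁻¹ ≡ 69 (mod 71) since 35·69 = 2415 ≡ 1, so λ ≡ 23.
  x = λ² - 48 - 12 = 529 - 60 ≡ 43; y = λ·(48 - 43) - 52 ≡ 63. → (43, 63)

(43, 63)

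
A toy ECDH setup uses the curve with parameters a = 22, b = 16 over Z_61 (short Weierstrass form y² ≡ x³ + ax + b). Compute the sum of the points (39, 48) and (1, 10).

(39, 48) + (1, 10). λ = (10 - 48)/(1 - 39) ≡ 23/23 mod 61. 23⁻¹ ≡ 8 (mod 61), so λ ≡ 1.
  x = λ² - 39 - 1 = 1 - 40 ≡ 22; y = λ·(39 - 22) - 48 ≡ 30. → (22, 30)

(22, 30)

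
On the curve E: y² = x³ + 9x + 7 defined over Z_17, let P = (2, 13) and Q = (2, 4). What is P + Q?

O

The two points share x = 2 and their y-coordinates satisfy 13 + 4 ≡ 0 (mod 17), so they are inverses. Their sum is O.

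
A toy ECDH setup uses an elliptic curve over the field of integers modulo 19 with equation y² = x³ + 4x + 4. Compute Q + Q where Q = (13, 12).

tangent at (13, 12): λ = (3·13² + 4)/(2·12) ≡ 17/5. 5⁻¹ ≡ 4 (mod 19), so λ ≡ 17·4 ≡ 11.
  x = λ² - 13 - 13 = 121 - 26 ≡ 0; y = λ·(13 - 0) - 12 ≡ 17. → (0, 17)

(0, 17)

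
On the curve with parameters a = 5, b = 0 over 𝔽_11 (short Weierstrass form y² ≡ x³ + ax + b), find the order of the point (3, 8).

2P: tangent at (3, 8): λ = (3·3² + 5)/(2·8) ≡ 10/5. 5⁻¹ ≡ 9 (mod 11) since 5·9 = 45 ≡ 1, so λ ≡ 10·9 ≡ 2.
  x = λ² - 3 - 3 = 4 - 6 ≡ 9; y = λ·(3 - 9) - 8 ≡ 2. → (9, 2)
3P: (9, 2) + (3, 8). λ = (8 - 2)/(3 - 9) ≡ 6/5 mod 11. 5⁻¹ ≡ 9 (mod 11) since 5·9 = 45 ≡ 1, so λ ≡ 10.
  x = λ² - 9 - 3 = 100 - 12 ≡ 0; y = λ·(9 - 0) - 2 ≡ 0. → (0, 0)
4P: (0, 0) + (3, 8). λ = (8 - 0)/(3 - 0) ≡ 8/3 mod 11. 3⁻¹ ≡ 4 (mod 11), so λ ≡ 10.
  x = λ² - 0 - 3 = 100 - 3 ≡ 9; y = λ·(0 - 9) - 0 ≡ 9. → (9, 9)
5P: (9, 9) + (3, 8). λ = (8 - 9)/(3 - 9) ≡ 10/5 mod 11. 5⁻¹ ≡ 9 (mod 11) since 5·9 = 45 ≡ 1, so λ ≡ 2.
  x = λ² - 9 - 3 = 4 - 12 ≡ 3; y = λ·(9 - 3) - 9 ≡ 3. → (3, 3)
6P: (3, 3) + (3, 8): same x and y₁ ≡ -y₂, so the sum is O.
6P = O, so the order is 6.

6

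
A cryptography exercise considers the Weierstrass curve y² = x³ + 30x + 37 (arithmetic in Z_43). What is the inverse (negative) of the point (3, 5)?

(3, 38)

-(3, 5) = (3, -5 mod 43) = (3, 38).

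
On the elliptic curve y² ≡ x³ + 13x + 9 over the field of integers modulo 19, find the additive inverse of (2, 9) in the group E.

-(2, 9) = (2, -9 mod 19) = (2, 10).

(2, 10)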